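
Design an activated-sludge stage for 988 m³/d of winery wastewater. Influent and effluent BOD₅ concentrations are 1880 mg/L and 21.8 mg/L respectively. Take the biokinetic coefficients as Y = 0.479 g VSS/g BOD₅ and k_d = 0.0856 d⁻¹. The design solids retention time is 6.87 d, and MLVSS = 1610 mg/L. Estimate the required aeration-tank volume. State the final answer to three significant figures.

Rearranging the biomass balance for a CMAS with decay, V = Y·Q·ΔS·θ_c / [X·(1+k_d θ_c)] = 0.479 × 988 × (1880 − 21.8) × 6.87 / [1610 × (1 + 0.0856 × 6.87)] = 6.04×10^6 / 2557 = 2363 m³.

V ≈ 2360 m³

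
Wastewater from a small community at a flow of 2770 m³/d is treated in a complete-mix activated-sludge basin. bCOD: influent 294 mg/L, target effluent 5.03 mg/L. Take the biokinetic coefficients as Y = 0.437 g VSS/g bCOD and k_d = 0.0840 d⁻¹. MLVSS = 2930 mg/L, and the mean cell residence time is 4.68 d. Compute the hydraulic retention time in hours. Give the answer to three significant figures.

τ ≈ 3.47 h

Steady-state biomass mass balance: V·X·(1 + k_d·θ_c) = Y·Q·(S₀ − S)·θ_c, so V = 0.437 × 2770 × (294 − 5.03) × 4.68 / [2930 × (1 + 0.0840 × 4.68)] = 1.64×10^6 / 4082 = 401.1 m³.
τ = V/Q = 401.1/2770 = 0.1448 d, or 3.475 h.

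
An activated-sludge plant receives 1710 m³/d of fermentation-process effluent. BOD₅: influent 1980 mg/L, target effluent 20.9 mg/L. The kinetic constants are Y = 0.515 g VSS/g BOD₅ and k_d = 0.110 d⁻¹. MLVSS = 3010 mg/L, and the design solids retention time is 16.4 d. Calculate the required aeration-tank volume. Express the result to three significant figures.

From the SRT design equation V = Y Q (S₀−S) θ_c / [X (1 + k_d θ_c)] = 0.515 × 1710 × (1980 − 20.9) × 16.4 / [3010 × (1 + 0.110 × 16.4)] = 2.83×10^7 / 8440 = 3352 m³.

V ≈ 3350 m³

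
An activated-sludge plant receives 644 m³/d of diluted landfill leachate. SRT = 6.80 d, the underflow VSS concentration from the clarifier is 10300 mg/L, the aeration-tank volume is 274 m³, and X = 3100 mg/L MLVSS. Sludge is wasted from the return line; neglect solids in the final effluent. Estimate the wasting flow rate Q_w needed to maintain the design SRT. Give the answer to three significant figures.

Q_w ≈ 12.1 m³/d

Wasting from the return line (neglecting effluent solids): Q_w = V·X / (θ_c·X_r) = 274.0 × 3100 / (6.80 × 10300) = 12.13 m³/d.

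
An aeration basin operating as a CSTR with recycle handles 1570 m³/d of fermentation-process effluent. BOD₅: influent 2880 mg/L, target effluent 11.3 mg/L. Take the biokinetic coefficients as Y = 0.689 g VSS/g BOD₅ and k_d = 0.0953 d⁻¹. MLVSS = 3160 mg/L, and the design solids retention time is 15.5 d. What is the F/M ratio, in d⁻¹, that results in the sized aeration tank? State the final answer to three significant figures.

From the SRT design equation V = Y Q (S₀−S) θ_c / [X (1 + k_d θ_c)] = 0.689 × 1570 × (2880 − 11.3) × 15.5 / [3160 × (1 + 0.0953 × 15.5)] = 4.81×10^7 / 7828 = 6145 m³.
F/M = Q·S₀ / (V·X) = 1570 × 2880 / (6145 × 3160) = 0.2329 g BOD₅·(g VSS·d)⁻¹.

F/M ≈ 0.233 d⁻¹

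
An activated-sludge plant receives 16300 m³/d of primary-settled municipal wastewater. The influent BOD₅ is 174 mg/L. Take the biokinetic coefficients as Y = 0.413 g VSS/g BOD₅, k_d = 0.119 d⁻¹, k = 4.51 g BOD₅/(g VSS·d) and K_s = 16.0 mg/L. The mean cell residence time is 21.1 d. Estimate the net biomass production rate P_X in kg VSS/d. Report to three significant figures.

P_X ≈ 331 kg VSS/d

Effluent substrate depends only on kinetics and SRT: S = K_s(1 + k_d θ_c) / [θ_c(Yk − k_d) − 1] = 16.0 × (1 + 0.119 × 21.1) / [21.1 × (0.413 × 4.51 − 0.119) − 1] = 56.17 / 35.79 = 1.570 mg/L.
Y_obs = Y / (1 + k_d θ_c) = 0.413 / (1 + 0.119 × 21.1) = 0.413 / 3.511 = 0.1176.
ΔS = 174 − 1.57 = 172.4 mg/L, so the substrate removal rate is 16300 × 172.4/1000 = 2811 kg BOD₅/d.
Net biomass production P_X = Y_obs × Q·(S₀ − S) = 0.1176 × 2811 = 330.6 kg VSS/d.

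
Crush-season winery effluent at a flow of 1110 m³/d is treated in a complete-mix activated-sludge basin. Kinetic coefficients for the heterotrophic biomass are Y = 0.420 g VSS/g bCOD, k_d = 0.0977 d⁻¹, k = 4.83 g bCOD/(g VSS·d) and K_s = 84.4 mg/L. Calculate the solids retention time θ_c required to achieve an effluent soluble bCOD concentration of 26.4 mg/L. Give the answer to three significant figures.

Specific growth rate at S = 26.4 mg/L: μ = YkS/(K_s+S) = 0.420·4.83·26.4/(84.4+26.4) = 0.4833 d⁻¹.
Then 1/θ_c = μ − k_d = 0.4833 − 0.0977 = 0.3856 d⁻¹, giving θ_c = 2.593 d.

θ_c ≈ 2.59 d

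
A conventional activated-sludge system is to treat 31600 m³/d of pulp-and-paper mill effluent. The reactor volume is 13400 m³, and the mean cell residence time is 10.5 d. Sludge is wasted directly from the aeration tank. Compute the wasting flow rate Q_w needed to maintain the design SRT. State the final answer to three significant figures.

Q_w ≈ 1280 m³/d

With mixed-liquor wasting, θ_c = V/Q_w, so Q_w = V/θ_c = 13400/10.5 = 1276 m³/d.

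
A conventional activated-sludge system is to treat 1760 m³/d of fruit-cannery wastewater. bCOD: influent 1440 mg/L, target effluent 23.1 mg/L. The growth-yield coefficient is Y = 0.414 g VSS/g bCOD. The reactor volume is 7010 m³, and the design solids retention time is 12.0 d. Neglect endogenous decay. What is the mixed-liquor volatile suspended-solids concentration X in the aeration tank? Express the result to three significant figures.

X ≈ 1770 mg/L

X = Y·Q·ΔS·θ_c / V = 0.414 × 1760 × (1440 − 23.1) × 12.0 / 7010 = 1767 mg/L.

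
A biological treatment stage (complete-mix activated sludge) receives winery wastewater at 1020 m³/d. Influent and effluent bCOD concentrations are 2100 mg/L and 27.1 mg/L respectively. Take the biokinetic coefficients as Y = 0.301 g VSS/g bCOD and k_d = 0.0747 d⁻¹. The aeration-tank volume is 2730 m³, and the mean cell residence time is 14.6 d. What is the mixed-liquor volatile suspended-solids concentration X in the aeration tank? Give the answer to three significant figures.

From V·X·(1 + k_d·θ_c) = Y·Q·(S₀ − S)·θ_c: X = 0.301 × 1020 × (2100 − 27.1) × 14.6 / [2730 × (1 + 0.0747 × 14.6)] = 1628 mg/L.

X ≈ 1630 mg/L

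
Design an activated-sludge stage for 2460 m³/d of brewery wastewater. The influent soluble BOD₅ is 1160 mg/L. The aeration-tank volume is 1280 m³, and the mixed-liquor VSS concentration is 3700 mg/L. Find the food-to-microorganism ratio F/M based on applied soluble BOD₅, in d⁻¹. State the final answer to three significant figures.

Food-to-microorganism ratio F/M = Q S₀ / (V X) = 2460 × 1160 / (1280 × 3700) = 0.6025 d⁻¹.

F/M ≈ 0.603 d⁻¹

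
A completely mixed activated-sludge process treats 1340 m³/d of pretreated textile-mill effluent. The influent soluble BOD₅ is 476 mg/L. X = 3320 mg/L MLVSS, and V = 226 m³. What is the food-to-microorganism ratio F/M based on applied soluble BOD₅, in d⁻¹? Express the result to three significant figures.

F/M = Q·S₀ / (V·X) = 1340 × 476 / (226.0 × 3320) = 0.8501 g soluble BOD₅·(g VSS·d)⁻¹.

F/M ≈ 0.850 d⁻¹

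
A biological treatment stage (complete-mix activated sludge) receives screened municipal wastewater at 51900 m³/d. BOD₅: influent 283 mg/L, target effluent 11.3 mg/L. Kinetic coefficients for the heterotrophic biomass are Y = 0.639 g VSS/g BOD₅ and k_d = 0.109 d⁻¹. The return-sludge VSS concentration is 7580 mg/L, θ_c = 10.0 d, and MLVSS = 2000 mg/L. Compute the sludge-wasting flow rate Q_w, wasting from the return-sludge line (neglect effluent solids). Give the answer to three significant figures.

Steady-state biomass mass balance: V·X·(1 + k_d·θ_c) = Y·Q·(S₀ − S)·θ_c, so V = 0.639 × 51900 × (283 − 11.3) × 10.0 / [2000 × (1 + 0.109 × 10.0)] = 9.01×10^7 / 4180 = 21557 m³.
Wasting from the return line (neglecting effluent solids): Q_w = V·X / (θ_c·X_r) = 21557 × 2000 / (10.0 × 7580) = 568.8 m³/d.

Q_w ≈ 569 m³/d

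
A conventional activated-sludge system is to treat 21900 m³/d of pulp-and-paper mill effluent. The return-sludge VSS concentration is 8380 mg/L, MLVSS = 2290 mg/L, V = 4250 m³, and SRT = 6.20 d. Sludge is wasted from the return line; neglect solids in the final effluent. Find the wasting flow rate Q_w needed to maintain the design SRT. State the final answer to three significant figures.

Q_w ≈ 187 m³/d

Q_w = (V·X)/(θ_c X_r) = 4250 × 2290 / (6.20 × 8380) = 187.3 m³/d.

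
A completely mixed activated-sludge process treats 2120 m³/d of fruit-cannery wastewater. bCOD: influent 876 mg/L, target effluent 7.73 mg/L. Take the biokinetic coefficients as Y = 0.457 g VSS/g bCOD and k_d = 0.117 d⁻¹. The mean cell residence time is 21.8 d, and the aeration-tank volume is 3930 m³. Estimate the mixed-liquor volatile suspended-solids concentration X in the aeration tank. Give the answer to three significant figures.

Solving the biomass balance for X: X = Y Q (S₀−S) θ_c / [V (1+k_d θ_c)] = 0.457 × 2120 × (876 − 7.73) × 21.8 / [3930 × (1 + 0.117 × 21.8)] = 1314 mg/L.

X ≈ 1310 mg/L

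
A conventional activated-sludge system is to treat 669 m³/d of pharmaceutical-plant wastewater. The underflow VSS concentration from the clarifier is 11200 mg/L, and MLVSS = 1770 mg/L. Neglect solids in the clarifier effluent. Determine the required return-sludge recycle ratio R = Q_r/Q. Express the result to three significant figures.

Solids balance on the clarifier gives (1+R)X = R·X_r, so R = X/(X_r − X) = 1770 / (11200 − 1770) = 0.1877.

R ≈ 0.188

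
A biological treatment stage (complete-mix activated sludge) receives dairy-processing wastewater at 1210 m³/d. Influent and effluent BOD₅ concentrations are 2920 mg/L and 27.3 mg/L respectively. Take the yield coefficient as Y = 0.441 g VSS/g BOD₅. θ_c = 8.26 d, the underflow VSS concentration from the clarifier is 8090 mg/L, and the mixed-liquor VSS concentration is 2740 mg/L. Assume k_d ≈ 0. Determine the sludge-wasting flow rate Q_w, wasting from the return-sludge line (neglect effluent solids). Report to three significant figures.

Q_w ≈ 191 m³/d

Biomass mass balance (decay neglected): V·X = Y·Q·(S₀ − S)·θ_c, so V = 0.441 × 1210 × (2920 − 27.3) × 8.26 / 2740 = 4653 m³.
Wasting from the return line (neglecting effluent solids): Q_w = V·X / (θ_c·X_r) = 4653 × 2740 / (8.26 × 8090) = 190.8 m³/d.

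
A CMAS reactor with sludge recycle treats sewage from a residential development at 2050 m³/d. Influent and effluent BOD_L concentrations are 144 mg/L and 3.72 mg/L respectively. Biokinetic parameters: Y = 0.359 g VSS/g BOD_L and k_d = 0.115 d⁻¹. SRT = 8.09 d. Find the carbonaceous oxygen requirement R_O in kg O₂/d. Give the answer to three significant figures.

R_O ≈ 212 kg O₂/d

Observed yield with endogenous decay: Y_obs = Y / (1 + k_d·θ_c) = 0.359 / (1 + 0.115 × 8.09) = 0.359 / 1.930 = 0.1860 g VSS/g BOD_L.
Q·(S₀ − S) = 2050 × (144 − 3.72) × 10⁻³ = 287.6 kg/d removed.
Net sludge production P_X = 0.1860 × 287.6 = 53.48 kg VSS/d.
R_O = Q·(S₀ − S) − 1.42·P_X = 287.6 − 1.42 × 53.48 = 211.6 kg O₂/d.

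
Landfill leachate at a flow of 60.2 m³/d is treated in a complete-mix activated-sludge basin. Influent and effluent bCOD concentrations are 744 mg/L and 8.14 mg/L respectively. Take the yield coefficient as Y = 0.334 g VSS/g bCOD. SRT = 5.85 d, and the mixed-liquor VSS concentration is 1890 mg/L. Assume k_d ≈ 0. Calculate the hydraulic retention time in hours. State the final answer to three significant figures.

τ ≈ 18.3 h

V·X = Y·Q·ΔS·θ_c gives V = 0.334 × 60.2 × (744 − 8.14) × 5.85 / 1890 = 45.80 m³.
HRT = V/Q = 45.80 m³ / 60.2 m³·d⁻¹ = 0.7607 d × 24 = 18.26 h.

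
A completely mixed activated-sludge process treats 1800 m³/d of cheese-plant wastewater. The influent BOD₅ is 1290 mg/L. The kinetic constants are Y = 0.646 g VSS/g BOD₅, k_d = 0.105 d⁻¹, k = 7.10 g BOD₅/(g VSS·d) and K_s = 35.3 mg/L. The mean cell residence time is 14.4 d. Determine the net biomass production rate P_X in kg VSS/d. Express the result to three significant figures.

From the Monod/SRT balance for a CMAS, S = K_s·(1+k_d θ_c)/[θ_c·(Y k − k_d) − 1] = 35.3 × (1 + 0.105 × 14.4) / [14.4 × (0.646 × 7.10 − 0.105) − 1] = 88.67 / 63.54 = 1.396 mg/L.
The observed yield is Y_obs = Y/(1 + k_d·θ_c) = 0.646 / (1 + 0.105 × 14.4) = 0.646 / 2.512 = 0.2572 g VSS per g BOD₅ removed.
Mass of BOD₅ removed per day: Q(S₀ − S) = 1800 × 1289 g/m³ = 2319 kg/d.
P_X = Y_obs · Q(S₀ − S) = 0.2572 × 2319 = 596.5 kg VSS/d.

P_X ≈ 596 kg VSS/d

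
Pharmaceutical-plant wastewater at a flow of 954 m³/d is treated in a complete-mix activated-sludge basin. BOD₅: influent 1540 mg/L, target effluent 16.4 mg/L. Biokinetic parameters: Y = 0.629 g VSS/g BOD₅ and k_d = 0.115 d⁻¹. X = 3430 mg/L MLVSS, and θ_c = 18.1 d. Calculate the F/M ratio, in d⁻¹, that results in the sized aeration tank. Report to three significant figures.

F/M ≈ 0.274 d⁻¹

Steady-state biomass mass balance: V·X·(1 + k_d·θ_c) = Y·Q·(S₀ − S)·θ_c, so V = 0.629 × 954 × (1540 − 16.4) × 18.1 / [3430 × (1 + 0.115 × 18.1)] = 1.65×10^7 / 10570 = 1566 m³.
Food-to-microorganism ratio F/M = Q S₀ / (V X) = 954 × 1540 / (1566 × 3430) = 0.2736 d⁻¹.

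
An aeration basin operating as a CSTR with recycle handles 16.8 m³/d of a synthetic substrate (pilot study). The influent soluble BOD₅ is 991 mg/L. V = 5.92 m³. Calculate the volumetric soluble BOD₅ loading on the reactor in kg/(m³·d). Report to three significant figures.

L_v ≈ 2.81 kg soluble BOD₅/(m³·d)

L_v = Q S₀ / V = 16.8 × 991 × 10⁻³ / 5.920 = 2.812 kg/(m³·d).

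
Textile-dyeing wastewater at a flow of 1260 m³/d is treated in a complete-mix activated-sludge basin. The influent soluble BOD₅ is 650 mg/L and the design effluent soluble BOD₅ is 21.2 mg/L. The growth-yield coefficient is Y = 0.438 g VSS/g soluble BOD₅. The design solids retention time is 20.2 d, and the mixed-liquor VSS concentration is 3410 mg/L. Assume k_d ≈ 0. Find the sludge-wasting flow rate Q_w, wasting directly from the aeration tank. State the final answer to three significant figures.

V·X = Y·Q·ΔS·θ_c gives V = 0.438 × 1260 × (650 − 21.2) × 20.2 / 3410 = 2056 m³.
Wasting from the aeration tank: Q_w = V / θ_c = 2056 / 20.2 = 101.8 m³/d.

Q_w ≈ 102 m³/d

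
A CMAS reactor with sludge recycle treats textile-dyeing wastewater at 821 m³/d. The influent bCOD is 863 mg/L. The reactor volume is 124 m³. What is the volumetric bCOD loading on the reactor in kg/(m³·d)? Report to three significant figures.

Volumetric loading L_v = Q·S₀ / V = 821 × 863 g/m³ / 124.0 m³ = 5714 g/(m³·d) = 5.714 kg bCOD/(m³·d).

L_v ≈ 5.71 kg bCOD/(m³·d)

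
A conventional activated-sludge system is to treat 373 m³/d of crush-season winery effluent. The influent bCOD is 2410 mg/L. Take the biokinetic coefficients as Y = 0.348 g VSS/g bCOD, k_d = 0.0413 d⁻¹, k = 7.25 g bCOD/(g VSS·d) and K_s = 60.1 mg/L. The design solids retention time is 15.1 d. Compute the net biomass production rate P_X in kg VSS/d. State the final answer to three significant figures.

P_X ≈ 192 kg VSS/d

Effluent substrate depends only on kinetics and SRT: S = K_s(1 + k_d θ_c) / [θ_c(Yk − k_d) − 1] = 60.1 × (1 + 0.0413 × 15.1) / [15.1 × (0.348 × 7.25 − 0.0413) − 1] = 97.58 / 36.47 = 2.675 mg/L.
Observed yield with endogenous decay: Y_obs = Y / (1 + k_d·θ_c) = 0.348 / (1 + 0.0413 × 15.1) = 0.348 / 1.624 = 0.2143 g VSS/g bCOD.
Mass of bCOD removed per day: Q(S₀ − S) = 373 × 2407 g/m³ = 897.9 kg/d.
P_X = Y_obs · Q(S₀ − S) = 0.2143 × 897.9 = 192.5 kg VSS/d.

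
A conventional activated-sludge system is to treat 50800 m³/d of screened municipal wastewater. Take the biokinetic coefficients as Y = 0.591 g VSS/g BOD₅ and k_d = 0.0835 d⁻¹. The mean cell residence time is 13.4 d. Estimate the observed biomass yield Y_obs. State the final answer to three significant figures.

Y_obs ≈ 0.279 g VSS/g BOD₅

Correct the yield for decay: Y_obs = Y/(1 + k_d θ_c) = 0.591 / (1 + 0.0835 × 13.4) = 0.591 / 2.119 = 0.2789.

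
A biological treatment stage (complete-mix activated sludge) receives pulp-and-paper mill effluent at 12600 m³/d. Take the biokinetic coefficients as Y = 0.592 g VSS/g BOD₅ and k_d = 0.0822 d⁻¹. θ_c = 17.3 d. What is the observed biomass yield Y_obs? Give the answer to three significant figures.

Y_obs ≈ 0.244 g VSS/g BOD₅

Observed yield with endogenous decay: Y_obs = Y / (1 + k_d·θ_c) = 0.592 / (1 + 0.0822 × 17.3) = 0.592 / 2.422 = 0.2444 g VSS/g BOD₅.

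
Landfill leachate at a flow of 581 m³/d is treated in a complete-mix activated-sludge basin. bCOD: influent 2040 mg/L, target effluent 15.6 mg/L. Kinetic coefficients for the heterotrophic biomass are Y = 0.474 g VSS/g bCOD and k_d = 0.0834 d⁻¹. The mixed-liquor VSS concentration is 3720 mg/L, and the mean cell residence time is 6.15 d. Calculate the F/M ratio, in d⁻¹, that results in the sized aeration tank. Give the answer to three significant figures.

F/M ≈ 0.523 d⁻¹

Steady-state biomass mass balance: V·X·(1 + k_d·θ_c) = Y·Q·(S₀ − S)·θ_c, so V = 0.474 × 581 × (2040 − 15.6) × 6.15 / [3720 × (1 + 0.0834 × 6.15)] = 3.43×10^6 / 5628 = 609.2 m³.
F/M = applied load / biomass = Q·S₀/(V·X) = 581 × 2040 / (609.2 × 3720) = 0.5230 d⁻¹.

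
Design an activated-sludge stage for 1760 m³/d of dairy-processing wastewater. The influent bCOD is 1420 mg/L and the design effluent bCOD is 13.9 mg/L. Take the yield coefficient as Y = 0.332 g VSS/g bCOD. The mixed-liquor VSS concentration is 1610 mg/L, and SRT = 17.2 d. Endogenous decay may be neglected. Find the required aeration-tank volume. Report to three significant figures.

V ≈ 8780 m³

Biomass mass balance (decay neglected): V·X = Y·Q·(S₀ − S)·θ_c, so V = 0.332 × 1760 × (1420 − 13.9) × 17.2 / 1610 = 8777 m³.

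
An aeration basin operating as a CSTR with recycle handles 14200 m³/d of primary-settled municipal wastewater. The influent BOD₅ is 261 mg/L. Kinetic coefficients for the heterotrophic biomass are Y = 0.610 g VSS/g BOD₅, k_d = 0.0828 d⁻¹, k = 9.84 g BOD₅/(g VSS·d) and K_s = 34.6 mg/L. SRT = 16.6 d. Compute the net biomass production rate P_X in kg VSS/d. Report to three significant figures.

Effluent substrate depends only on kinetics and SRT: S = K_s(1 + k_d θ_c) / [θ_c(Yk − k_d) − 1] = 34.6 × (1 + 0.0828 × 16.6) / [16.6 × (0.610 × 9.84 − 0.0828) − 1] = 82.16 / 97.27 = 0.8447 mg/L.
Y_obs = Y / (1 + k_d θ_c) = 0.610 / (1 + 0.0828 × 16.6) = 0.610 / 2.374 = 0.2569.
Substrate removed = Q·(S₀ − S) = 14200 m³/d × (261 − 0.845) g/m³ = 3.69×10^6 g/d = 3694 kg/d.
P_X = Y_obs · Q(S₀ − S) = 0.2569 × 3694 = 949.0 kg VSS/d.

P_X ≈ 949 kg VSS/d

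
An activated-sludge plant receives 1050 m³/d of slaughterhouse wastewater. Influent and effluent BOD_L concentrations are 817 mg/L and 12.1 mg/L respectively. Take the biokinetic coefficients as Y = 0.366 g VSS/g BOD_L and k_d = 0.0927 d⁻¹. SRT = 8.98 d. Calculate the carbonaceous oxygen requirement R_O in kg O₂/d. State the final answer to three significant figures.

R_O ≈ 605 kg O₂/d

Observed yield with endogenous decay: Y_obs = Y / (1 + k_d·θ_c) = 0.366 / (1 + 0.0927 × 8.98) = 0.366 / 1.832 = 0.1997 g VSS/g BOD_L.
ΔS = 817 − 12.1 = 804.9 mg/L, so the substrate removal rate is 1050 × 804.9/1000 = 845.1 kg BOD_L/d.
P_X = Y_obs·Q·(S₀ − S) = 0.1997 × 845.1 = 168.8 kg VSS/d.
R_O = Q·ΔS − 1.42 P_X = 845.1 − 239.7 = 605.4 kg O₂/d.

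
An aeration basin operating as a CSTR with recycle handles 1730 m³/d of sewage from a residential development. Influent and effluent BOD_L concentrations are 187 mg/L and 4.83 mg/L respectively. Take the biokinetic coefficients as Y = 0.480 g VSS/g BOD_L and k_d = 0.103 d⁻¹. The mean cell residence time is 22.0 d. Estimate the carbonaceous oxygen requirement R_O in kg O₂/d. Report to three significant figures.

Correct the yield for decay: Y_obs = Y/(1 + k_d θ_c) = 0.480 / (1 + 0.103 × 22.0) = 0.480 / 3.266 = 0.1470.
ΔS = 187 − 4.83 = 182.2 mg/L, so the substrate removal rate is 1730 × 182.2/1000 = 315.2 kg BOD_L/d.
Biomass synthesised: P_X = Y_obs × 315.2 = 46.32 kg VSS/d.
R_O = Q·(S₀ − S) − 1.42·P_X = 315.2 − 1.42 × 46.32 = 249.4 kg O₂/d.

R_O ≈ 249 kg O₂/d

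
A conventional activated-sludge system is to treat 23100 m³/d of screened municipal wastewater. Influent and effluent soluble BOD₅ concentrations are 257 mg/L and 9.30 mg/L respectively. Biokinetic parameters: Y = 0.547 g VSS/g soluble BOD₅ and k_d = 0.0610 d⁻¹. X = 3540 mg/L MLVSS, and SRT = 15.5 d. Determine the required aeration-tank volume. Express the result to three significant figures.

V ≈ 7040 m³

Rearranging the biomass balance for a CMAS with decay, V = Y·Q·ΔS·θ_c / [X·(1+k_d θ_c)] = 0.547 × 23100 × (257 − 9.30) × 15.5 / [3540 × (1 + 0.0610 × 15.5)] = 4.85×10^7 / 6887 = 7044 m³.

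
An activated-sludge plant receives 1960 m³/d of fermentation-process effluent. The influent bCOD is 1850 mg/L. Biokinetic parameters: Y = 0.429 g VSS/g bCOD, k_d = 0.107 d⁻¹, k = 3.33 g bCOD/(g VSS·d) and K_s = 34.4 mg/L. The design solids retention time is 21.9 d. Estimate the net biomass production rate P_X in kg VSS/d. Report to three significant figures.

For a completely mixed reactor with recycle the Lawrence–McCarty relation gives S = K_s·(1 + k_d·θ_c) / [θ_c·(Y·k − k_d) − 1] = 34.4 × (1 + 0.107 × 21.9) / [21.9 × (0.429 × 3.33 − 0.107) − 1] = 115.0 / 27.94 = 4.116 mg/L.
Correct the yield for decay: Y_obs = Y/(1 + k_d θ_c) = 0.429 / (1 + 0.107 × 21.9) = 0.429 / 3.343 = 0.1283.
Q·(S₀ − S) = 1960 × (1850 − 4.12) × 10⁻³ = 3618 kg/d removed.
Biomass produced: P_X = Y_obs·Q·ΔS = 0.1283 × 3618 ≈ 464.2 kg VSS/d.

P_X ≈ 464 kg VSS/d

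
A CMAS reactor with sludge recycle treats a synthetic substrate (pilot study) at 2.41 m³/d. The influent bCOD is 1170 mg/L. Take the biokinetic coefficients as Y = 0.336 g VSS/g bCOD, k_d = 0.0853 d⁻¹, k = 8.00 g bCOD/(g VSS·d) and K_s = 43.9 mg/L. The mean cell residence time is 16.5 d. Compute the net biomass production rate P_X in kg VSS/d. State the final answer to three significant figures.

From the Monod/SRT balance for a CMAS, S = K_s·(1+k_d θ_c)/[θ_c·(Y k − k_d) − 1] = 43.9 × (1 + 0.0853 × 16.5) / [16.5 × (0.336 × 8.00 − 0.0853) − 1] = 105.7 / 41.94 = 2.520 mg/L.
Y_obs = Y / (1 + k_d θ_c) = 0.336 / (1 + 0.0853 × 16.5) = 0.336 / 2.407 = 0.1396.
Q·(S₀ − S) = 2.41 × (1170 − 2.52) × 10⁻³ = 2.814 kg/d removed.
Biomass produced: P_X = Y_obs·Q·ΔS = 0.1396 × 2.814 ≈ 0.3927 kg VSS/d.

P_X ≈ 0.393 kg VSS/d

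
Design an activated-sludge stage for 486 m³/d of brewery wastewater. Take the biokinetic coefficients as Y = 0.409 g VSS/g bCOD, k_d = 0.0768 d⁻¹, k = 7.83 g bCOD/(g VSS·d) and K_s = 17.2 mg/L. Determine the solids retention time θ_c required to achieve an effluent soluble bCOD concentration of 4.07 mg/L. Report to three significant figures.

θ_c ≈ 1.87 d

At the target effluent, Y k S/(K_s+S) = 0.409×7.83×4.07/21.27 = 0.6128 d⁻¹.
Then 1/θ_c = μ − k_d = 0.6128 − 0.0768 = 0.5360 d⁻¹, giving θ_c = 1.866 d.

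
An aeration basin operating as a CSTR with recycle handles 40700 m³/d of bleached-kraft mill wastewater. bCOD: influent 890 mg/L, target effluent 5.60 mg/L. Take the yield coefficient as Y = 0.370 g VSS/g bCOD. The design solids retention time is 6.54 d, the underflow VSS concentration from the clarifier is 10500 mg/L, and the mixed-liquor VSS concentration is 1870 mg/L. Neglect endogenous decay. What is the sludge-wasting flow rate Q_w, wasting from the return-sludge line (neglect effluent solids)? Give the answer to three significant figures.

Q_w ≈ 1270 m³/d

V·X = Y·Q·ΔS·θ_c gives V = 0.370 × 40700 × (890 − 5.60) × 6.54 / 1870 = 46578 m³.
θ_c = V·X/(Q_w·X_r) when wasting from the recycle, so Q_w = V·X/(θ_c·X_r) = 46578 × 1870 / (6.54 × 10500) = 1268 m³/d.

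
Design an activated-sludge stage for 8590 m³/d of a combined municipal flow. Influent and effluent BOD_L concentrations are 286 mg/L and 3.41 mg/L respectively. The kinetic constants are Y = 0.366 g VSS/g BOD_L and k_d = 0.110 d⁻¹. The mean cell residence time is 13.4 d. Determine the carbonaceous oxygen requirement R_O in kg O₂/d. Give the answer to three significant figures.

Observed yield with endogenous decay: Y_obs = Y / (1 + k_d·θ_c) = 0.366 / (1 + 0.110 × 13.4) = 0.366 / 2.474 = 0.1479 g VSS/g BOD_L.
Substrate removed = Q·(S₀ − S) = 8590 m³/d × (286 − 3.41) g/m³ = 2.43×10^6 g/d = 2427 kg/d.
Biomass synthesised: P_X = Y_obs × 2427 = 359.1 kg VSS/d.
R_O = Q·ΔS − 1.42 P_X = 2427 − 509.9 = 1918 kg O₂/d.

R_O ≈ 1920 kg O₂/d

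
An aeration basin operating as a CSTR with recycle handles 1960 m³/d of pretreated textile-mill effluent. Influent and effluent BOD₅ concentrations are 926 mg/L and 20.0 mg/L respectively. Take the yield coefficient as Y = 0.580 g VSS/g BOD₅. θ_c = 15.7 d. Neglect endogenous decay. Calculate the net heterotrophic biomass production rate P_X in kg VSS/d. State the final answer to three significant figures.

P_X ≈ 1030 kg VSS/d

Since k_d ≈ 0, Y_obs = Y = 0.580 g VSS/g BOD₅.
Mass of BOD₅ removed per day: Q(S₀ − S) = 1960 × 906.0 g/m³ = 1776 kg/d.
P_X = Y_obs · Q(S₀ − S) = 0.5800 × 1776 = 1030 kg VSS/d.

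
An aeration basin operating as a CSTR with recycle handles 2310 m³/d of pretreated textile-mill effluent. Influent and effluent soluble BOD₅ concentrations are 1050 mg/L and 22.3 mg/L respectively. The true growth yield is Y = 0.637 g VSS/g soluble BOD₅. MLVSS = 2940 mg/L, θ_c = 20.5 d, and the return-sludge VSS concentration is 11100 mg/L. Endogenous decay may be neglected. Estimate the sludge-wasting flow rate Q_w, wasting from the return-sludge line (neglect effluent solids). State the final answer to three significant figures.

Q_w ≈ 136 m³/d

V·X = Y·Q·ΔS·θ_c gives V = 0.637 × 2310 × (1050 − 22.3) × 20.5 / 2940 = 10544 m³.
Wasting from the return line (neglecting effluent solids): Q_w = V·X / (θ_c·X_r) = 10544 × 2940 / (20.5 × 11100) = 136.2 m³/d.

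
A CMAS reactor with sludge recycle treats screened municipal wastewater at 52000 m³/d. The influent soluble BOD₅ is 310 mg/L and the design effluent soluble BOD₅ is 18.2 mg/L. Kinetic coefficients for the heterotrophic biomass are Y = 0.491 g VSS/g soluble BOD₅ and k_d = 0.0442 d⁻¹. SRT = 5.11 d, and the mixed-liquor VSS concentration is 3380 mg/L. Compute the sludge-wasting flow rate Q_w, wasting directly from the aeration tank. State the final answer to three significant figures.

Q_w ≈ 1800 m³/d

From the SRT design equation V = Y Q (S₀−S) θ_c / [X (1 + k_d θ_c)] = 0.491 × 52000 × (310 − 18.2) × 5.11 / [3380 × (1 + 0.0442 × 5.11)] = 3.81×10^7 / 4143 = 9188 m³.
With mixed-liquor wasting, θ_c = V/Q_w, so Q_w = V/θ_c = 9188/5.11 = 1798 m³/d.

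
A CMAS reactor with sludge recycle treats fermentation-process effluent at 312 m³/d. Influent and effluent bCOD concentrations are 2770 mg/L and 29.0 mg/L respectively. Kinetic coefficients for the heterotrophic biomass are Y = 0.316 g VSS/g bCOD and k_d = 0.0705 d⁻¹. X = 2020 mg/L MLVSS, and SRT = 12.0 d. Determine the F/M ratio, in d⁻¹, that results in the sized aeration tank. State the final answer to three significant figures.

F/M ≈ 0.492 d⁻¹

From the SRT design equation V = Y Q (S₀−S) θ_c / [X (1 + k_d θ_c)] = 0.316 × 312 × (2770 − 29.0) × 12.0 / [2020 × (1 + 0.0705 × 12.0)] = 3.24×10^6 / 3729 = 869.7 m³.
Food-to-microorganism ratio F/M = Q S₀ / (V X) = 312 × 2770 / (869.7 × 2020) = 0.4920 d⁻¹.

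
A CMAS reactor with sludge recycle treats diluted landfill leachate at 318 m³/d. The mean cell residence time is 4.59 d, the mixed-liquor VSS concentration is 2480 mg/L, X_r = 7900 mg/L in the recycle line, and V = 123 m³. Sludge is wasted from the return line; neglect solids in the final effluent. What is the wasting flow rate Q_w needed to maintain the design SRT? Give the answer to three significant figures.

θ_c = V·X/(Q_w·X_r) when wasting from the recycle, so Q_w = V·X/(θ_c·X_r) = 123.0 × 2480 / (4.59 × 7900) = 8.412 m³/d.

Q_w ≈ 8.41 m³/d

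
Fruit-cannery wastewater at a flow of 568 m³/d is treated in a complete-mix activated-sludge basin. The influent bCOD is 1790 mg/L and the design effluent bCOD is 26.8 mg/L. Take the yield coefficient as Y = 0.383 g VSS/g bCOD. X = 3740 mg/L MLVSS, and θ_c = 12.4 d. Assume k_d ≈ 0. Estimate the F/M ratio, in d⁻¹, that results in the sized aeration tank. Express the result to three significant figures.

V·X = Y·Q·ΔS·θ_c gives V = 0.383 × 568 × (1790 − 26.8) × 12.4 / 3740 = 1272 m³.
F/M = applied load / biomass = Q·S₀/(V·X) = 568 × 1790 / (1272 × 3740) = 0.2138 d⁻¹.

F/M ≈ 0.214 d⁻¹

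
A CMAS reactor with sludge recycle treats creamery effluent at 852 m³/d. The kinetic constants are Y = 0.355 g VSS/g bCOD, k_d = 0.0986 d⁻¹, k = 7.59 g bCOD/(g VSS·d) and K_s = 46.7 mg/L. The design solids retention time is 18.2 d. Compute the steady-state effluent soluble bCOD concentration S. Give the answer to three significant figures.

S ≈ 2.82 mg/L

For a completely mixed reactor with recycle the Lawrence–McCarty relation gives S = K_s·(1 + k_d·θ_c) / [θ_c·(Y·k − k_d) − 1] = 46.7 × (1 + 0.0986 × 18.2) / [18.2 × (0.355 × 7.59 − 0.0986) − 1] = 130.5 / 46.24 = 2.822 mg/L.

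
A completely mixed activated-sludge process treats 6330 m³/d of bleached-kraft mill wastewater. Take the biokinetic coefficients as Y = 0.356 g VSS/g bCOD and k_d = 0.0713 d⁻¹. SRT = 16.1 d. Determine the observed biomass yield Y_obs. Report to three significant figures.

Observed yield with endogenous decay: Y_obs = Y / (1 + k_d·θ_c) = 0.356 / (1 + 0.0713 × 16.1) = 0.356 / 2.148 = 0.1657 g VSS/g bCOD.

Y_obs ≈ 0.166 g VSS/g bCOD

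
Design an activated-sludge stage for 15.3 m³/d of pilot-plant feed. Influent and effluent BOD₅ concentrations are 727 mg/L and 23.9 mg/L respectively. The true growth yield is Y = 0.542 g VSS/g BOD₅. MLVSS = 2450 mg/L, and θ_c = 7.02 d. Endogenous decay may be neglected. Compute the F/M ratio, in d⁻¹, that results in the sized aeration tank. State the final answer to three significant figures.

With k_d = 0 the design equation reduces to V = Y Q (S₀−S) θ_c / X = 0.542 × 15.3 × (727 − 23.9) × 7.02 / 2450 = 16.71 m³.
F/M = Q·S₀ / (V·X) = 15.3 × 727 / (16.71 × 2450) = 0.2718 g BOD₅·(g VSS·d)⁻¹.

F/M ≈ 0.272 d⁻¹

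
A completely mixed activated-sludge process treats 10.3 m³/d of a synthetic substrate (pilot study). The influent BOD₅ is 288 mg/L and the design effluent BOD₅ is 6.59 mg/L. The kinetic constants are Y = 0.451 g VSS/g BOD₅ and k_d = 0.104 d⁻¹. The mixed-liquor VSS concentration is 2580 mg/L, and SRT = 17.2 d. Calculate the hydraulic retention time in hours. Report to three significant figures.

τ ≈ 7.28 h

Steady-state biomass mass balance: V·X·(1 + k_d·θ_c) = Y·Q·(S₀ − S)·θ_c, so V = 0.451 × 10.3 × (288 − 6.59) × 17.2 / [2580 × (1 + 0.104 × 17.2)] = 2.25×10^4 / 7195 = 3.125 m³.
HRT = V/Q = 3.125 m³ / 10.3 m³·d⁻¹ = 0.3034 d × 24 = 7.281 h.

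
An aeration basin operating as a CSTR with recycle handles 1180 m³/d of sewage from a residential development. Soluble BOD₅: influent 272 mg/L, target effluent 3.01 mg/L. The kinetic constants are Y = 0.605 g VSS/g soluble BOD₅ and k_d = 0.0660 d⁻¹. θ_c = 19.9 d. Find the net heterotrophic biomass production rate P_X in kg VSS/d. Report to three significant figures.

Observed yield with endogenous decay: Y_obs = Y / (1 + k_d·θ_c) = 0.605 / (1 + 0.0660 × 19.9) = 0.605 / 2.313 = 0.2615 g VSS/g soluble BOD₅.
Q·(S₀ − S) = 1180 × (272 − 3.01) × 10⁻³ = 317.4 kg/d removed.
Net biomass production P_X = Y_obs × Q·(S₀ − S) = 0.2615 × 317.4 = 83.01 kg VSS/d.

P_X ≈ 83.0 kg VSS/d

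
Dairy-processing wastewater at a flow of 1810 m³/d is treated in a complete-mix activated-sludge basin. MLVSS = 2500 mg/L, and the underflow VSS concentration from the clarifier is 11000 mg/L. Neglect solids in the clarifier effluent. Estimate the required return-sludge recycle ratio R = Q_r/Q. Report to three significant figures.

R ≈ 0.294

R = Q_r/Q = X/(X_r − X) = 2500 / (11000 − 2500) = 0.2941.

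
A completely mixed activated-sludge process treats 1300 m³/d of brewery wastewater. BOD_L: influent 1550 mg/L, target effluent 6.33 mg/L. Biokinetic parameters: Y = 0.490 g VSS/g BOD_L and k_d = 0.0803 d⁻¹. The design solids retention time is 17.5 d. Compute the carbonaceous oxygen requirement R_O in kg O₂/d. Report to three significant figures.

Observed yield with endogenous decay: Y_obs = Y / (1 + k_d·θ_c) = 0.490 / (1 + 0.0803 × 17.5) = 0.490 / 2.405 = 0.2037 g VSS/g BOD_L.
Substrate removed = Q·(S₀ − S) = 1300 m³/d × (1550 − 6.33) g/m³ = 2.01×10^6 g/d = 2007 kg/d.
Net sludge production P_X = 0.2037 × 2007 = 408.8 kg VSS/d.
R_O = Q·ΔS − 1.42 P_X = 2007 − 580.5 = 1426 kg O₂/d.

R_O ≈ 1430 kg O₂/d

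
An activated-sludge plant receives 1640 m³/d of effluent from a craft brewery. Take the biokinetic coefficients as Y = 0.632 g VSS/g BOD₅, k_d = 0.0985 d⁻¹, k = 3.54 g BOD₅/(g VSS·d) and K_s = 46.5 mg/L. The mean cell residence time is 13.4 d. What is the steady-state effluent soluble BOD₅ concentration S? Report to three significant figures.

For a completely mixed reactor with recycle the Lawrence–McCarty relation gives S = K_s·(1 + k_d·θ_c) / [θ_c·(Y·k − k_d) − 1] = 46.5 × (1 + 0.0985 × 13.4) / [13.4 × (0.632 × 3.54 − 0.0985) − 1] = 107.9 / 27.66 = 3.900 mg/L.

S ≈ 3.90 mg/L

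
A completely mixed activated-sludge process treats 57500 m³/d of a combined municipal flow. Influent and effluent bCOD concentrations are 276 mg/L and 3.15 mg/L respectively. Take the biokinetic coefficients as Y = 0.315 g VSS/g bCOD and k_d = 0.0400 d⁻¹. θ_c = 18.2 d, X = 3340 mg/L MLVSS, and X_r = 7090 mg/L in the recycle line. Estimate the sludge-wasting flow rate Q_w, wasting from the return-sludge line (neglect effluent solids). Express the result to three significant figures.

Rearranging the biomass balance for a CMAS with decay, V = Y·Q·ΔS·θ_c / [X·(1+k_d θ_c)] = 0.315 × 57500 × (276 − 3.15) × 18.2 / [3340 × (1 + 0.0400 × 18.2)] = 8.99×10^7 / 5772 = 15584 m³.
Wasting from the return line (neglecting effluent solids): Q_w = V·X / (θ_c·X_r) = 15584 × 3340 / (18.2 × 7090) = 403.4 m³/d.

Q_w ≈ 403 m³/d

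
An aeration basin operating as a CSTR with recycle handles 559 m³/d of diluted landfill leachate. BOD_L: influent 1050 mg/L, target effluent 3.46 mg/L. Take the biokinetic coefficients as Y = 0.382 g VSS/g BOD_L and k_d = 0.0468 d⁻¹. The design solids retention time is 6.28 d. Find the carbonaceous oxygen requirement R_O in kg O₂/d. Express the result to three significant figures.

Correct the yield for decay: Y_obs = Y/(1 + k_d θ_c) = 0.382 / (1 + 0.0468 × 6.28) = 0.382 / 1.294 = 0.2952.
Mass of BOD_L removed per day: Q(S₀ − S) = 559 × 1047 g/m³ = 585.0 kg/d.
Net sludge production P_X = 0.2952 × 585.0 = 172.7 kg VSS/d.
R_O = Q·ΔS − 1.42 P_X = 585.0 − 245.3 = 339.8 kg O₂/d.

R_O ≈ 340 kg O₂/d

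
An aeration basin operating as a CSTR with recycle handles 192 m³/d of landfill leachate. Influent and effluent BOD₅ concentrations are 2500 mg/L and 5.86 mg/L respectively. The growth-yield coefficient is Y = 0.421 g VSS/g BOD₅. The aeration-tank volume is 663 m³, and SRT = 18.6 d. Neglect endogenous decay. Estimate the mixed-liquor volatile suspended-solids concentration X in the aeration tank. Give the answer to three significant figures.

X = Y·Q·ΔS·θ_c / V = 0.421 × 192 × (2500 − 5.86) × 18.6 / 663 = 5656 mg/L.

X ≈ 5660 mg/L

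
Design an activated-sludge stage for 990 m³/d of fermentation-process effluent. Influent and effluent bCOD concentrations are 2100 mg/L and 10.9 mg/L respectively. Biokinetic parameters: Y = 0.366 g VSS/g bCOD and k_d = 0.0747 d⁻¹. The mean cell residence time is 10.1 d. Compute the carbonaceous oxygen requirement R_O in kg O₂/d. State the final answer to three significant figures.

R_O ≈ 1460 kg O₂/d

The observed yield is Y_obs = Y/(1 + k_d·θ_c) = 0.366 / (1 + 0.0747 × 10.1) = 0.366 / 1.754 = 0.2086 g VSS per g bCOD removed.
Q·(S₀ − S) = 990 × (2100 − 10.9) × 10⁻³ = 2068 kg/d removed.
Net sludge production P_X = 0.2086 × 2068 = 431.4 kg VSS/d.
Carbonaceous O₂ demand = substrate oxidised − cell-mass equivalent = 2068 − 1.42 × 431.4 = 1456 kg O₂/d.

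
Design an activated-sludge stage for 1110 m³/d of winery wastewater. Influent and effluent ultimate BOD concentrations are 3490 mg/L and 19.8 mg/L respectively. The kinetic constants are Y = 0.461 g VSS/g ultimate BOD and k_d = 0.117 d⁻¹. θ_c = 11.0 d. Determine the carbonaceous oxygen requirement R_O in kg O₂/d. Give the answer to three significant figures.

R_O ≈ 2750 kg O₂/d

Y_obs = Y / (1 + k_d θ_c) = 0.461 / (1 + 0.117 × 11.0) = 0.461 / 2.287 = 0.2016.
ΔS = 3490 − 19.8 = 3470 mg/L, so the substrate removal rate is 1110 × 3470/1000 = 3852 kg ultimate BOD/d.
Biomass synthesised: P_X = Y_obs × 3852 = 776.4 kg VSS/d.
R_O = Q·(S₀ − S) − 1.42·P_X = 3852 − 1.42 × 776.4 = 2749 kg O₂/d.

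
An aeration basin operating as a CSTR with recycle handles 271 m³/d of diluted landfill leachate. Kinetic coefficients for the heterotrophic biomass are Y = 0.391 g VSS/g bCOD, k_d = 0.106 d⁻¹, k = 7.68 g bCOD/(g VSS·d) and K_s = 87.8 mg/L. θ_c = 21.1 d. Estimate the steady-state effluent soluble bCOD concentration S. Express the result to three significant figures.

S ≈ 4.73 mg/L

Effluent substrate depends only on kinetics and SRT: S = K_s(1 + k_d θ_c) / [θ_c(Yk − k_d) − 1] = 87.8 × (1 + 0.106 × 21.1) / [21.1 × (0.391 × 7.68 − 0.106) − 1] = 284.2 / 60.12 = 4.726 mg/L.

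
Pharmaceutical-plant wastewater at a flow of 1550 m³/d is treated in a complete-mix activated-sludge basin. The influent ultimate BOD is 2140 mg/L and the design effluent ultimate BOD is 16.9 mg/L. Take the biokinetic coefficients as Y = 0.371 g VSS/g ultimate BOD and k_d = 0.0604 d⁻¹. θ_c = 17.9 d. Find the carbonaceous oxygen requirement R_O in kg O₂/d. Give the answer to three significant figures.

Correct the yield for decay: Y_obs = Y/(1 + k_d θ_c) = 0.371 / (1 + 0.0604 × 17.9) = 0.371 / 2.081 = 0.1783.
Substrate removed = Q·(S₀ − S) = 1550 m³/d × (2140 − 16.9) g/m³ = 3.29×10^6 g/d = 3291 kg/d.
Biomass synthesised: P_X = Y_obs × 3291 = 586.6 kg VSS/d.
R_O = Q·ΔS − 1.42 P_X = 3291 − 833.0 = 2458 kg O₂/d.

R_O ≈ 2460 kg O₂/d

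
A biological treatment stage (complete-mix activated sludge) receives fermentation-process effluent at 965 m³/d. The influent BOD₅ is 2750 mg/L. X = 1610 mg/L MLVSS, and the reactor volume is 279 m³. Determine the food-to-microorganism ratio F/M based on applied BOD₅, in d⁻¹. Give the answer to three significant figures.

F/M ≈ 5.91 d⁻¹

Food-to-microorganism ratio F/M = Q S₀ / (V X) = 965 × 2750 / (279.0 × 1610) = 5.908 d⁻¹.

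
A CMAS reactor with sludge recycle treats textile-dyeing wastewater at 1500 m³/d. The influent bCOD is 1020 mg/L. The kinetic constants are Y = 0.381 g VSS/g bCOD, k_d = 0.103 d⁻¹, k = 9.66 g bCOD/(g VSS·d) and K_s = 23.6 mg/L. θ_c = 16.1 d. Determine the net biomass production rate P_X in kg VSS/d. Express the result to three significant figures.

P_X ≈ 219 kg VSS/d

For a completely mixed reactor with recycle the Lawrence–McCarty relation gives S = K_s·(1 + k_d·θ_c) / [θ_c·(Y·k − k_d) − 1] = 23.6 × (1 + 0.103 × 16.1) / [16.1 × (0.381 × 9.66 − 0.103) − 1] = 62.74 / 56.60 = 1.108 mg/L.
Correct the yield for decay: Y_obs = Y/(1 + k_d θ_c) = 0.381 / (1 + 0.103 × 16.1) = 0.381 / 2.658 = 0.1433.
Mass of bCOD removed per day: Q(S₀ − S) = 1500 × 1019 g/m³ = 1528 kg/d.
Net biomass production P_X = Y_obs × Q·(S₀ − S) = 0.1433 × 1528 = 219.0 kg VSS/d.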